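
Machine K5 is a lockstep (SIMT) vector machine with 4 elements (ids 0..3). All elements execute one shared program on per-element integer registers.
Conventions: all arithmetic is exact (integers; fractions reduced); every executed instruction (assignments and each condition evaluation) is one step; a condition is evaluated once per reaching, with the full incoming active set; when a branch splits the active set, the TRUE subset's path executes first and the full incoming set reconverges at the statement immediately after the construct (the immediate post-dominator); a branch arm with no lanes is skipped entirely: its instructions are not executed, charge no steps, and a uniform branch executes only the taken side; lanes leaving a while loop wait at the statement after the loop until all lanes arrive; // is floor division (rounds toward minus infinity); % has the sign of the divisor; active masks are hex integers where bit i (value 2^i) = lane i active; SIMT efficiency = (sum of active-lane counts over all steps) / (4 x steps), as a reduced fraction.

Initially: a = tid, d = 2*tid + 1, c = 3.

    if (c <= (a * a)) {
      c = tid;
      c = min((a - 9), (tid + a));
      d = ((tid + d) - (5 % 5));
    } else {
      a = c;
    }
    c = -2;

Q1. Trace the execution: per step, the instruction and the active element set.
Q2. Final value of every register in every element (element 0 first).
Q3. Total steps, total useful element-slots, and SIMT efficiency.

step 0: eval (c <= (a * a))          0xf
step 1: c <- tid                     0xc
step 2: c <- min((a - 9), (tid + a)) 0xc
step 3: d <- ((tid + d) - (5 % 5))   0xc
step 4: a <- c                       0x3
step 5: c <- -2                      0xf

Answer: 6 steps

a: 3,3,2,3
d: 1,3,7,10
c: -2,-2,-2,-2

steps = 6; useful = 16; efficiency = 16/24 = 2/3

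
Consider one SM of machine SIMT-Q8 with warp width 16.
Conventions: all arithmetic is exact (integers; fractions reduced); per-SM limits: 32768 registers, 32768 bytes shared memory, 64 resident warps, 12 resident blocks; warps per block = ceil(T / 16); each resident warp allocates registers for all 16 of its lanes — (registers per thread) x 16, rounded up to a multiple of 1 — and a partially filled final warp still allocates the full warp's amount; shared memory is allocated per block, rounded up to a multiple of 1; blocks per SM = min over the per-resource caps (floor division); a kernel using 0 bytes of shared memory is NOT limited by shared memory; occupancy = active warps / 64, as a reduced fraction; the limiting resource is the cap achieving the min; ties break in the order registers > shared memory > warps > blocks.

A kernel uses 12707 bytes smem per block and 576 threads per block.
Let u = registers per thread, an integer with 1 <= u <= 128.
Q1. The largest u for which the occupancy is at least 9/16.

Answer: u = 56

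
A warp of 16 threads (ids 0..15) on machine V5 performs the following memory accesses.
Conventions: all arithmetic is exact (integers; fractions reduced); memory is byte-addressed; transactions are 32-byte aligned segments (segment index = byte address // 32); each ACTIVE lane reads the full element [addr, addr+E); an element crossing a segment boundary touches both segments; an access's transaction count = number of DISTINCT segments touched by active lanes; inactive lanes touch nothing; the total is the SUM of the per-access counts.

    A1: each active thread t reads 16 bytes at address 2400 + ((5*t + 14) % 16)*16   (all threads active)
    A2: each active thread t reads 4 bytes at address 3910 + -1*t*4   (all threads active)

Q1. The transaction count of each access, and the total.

A1: 8 transactions
A2: 3 transactions

Answer: 8,3; total 11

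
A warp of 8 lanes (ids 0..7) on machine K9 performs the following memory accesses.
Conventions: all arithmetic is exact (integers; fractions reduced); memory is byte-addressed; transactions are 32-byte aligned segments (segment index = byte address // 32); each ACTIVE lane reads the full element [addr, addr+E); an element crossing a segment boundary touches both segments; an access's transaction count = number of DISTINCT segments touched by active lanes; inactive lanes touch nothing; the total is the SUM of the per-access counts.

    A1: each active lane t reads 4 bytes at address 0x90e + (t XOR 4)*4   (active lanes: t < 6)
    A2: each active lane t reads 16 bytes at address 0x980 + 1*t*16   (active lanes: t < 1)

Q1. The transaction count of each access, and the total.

A1: 2 transactions
A2: 1 transaction

Answer: 2,1; total 3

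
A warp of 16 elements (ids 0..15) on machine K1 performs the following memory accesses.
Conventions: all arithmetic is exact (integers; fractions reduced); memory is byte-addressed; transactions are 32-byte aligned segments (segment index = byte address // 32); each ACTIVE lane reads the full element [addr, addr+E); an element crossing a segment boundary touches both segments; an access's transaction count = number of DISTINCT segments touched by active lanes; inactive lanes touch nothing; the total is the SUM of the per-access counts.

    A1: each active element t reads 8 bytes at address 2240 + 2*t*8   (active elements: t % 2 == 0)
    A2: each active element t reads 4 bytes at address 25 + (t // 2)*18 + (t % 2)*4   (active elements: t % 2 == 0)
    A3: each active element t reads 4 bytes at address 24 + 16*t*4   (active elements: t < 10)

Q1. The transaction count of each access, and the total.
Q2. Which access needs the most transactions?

A1: 8 transactions
A2: 5 transactions
A3: 10 transactions

Answer: 8,5,10; total 23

Answer: A3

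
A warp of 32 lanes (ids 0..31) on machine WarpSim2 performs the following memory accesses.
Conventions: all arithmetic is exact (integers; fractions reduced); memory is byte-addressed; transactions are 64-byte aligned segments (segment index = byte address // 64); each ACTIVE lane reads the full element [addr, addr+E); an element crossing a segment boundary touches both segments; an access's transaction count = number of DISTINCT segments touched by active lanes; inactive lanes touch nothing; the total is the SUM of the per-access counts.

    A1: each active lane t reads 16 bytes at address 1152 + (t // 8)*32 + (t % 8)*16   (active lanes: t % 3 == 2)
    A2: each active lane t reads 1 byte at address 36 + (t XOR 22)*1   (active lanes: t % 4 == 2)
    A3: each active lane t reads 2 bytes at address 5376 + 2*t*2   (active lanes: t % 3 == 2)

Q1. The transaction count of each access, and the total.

A1: 3 transactions
A2: 2 transactions
A3: 2 transactions

Answer: 3,2,2; total 7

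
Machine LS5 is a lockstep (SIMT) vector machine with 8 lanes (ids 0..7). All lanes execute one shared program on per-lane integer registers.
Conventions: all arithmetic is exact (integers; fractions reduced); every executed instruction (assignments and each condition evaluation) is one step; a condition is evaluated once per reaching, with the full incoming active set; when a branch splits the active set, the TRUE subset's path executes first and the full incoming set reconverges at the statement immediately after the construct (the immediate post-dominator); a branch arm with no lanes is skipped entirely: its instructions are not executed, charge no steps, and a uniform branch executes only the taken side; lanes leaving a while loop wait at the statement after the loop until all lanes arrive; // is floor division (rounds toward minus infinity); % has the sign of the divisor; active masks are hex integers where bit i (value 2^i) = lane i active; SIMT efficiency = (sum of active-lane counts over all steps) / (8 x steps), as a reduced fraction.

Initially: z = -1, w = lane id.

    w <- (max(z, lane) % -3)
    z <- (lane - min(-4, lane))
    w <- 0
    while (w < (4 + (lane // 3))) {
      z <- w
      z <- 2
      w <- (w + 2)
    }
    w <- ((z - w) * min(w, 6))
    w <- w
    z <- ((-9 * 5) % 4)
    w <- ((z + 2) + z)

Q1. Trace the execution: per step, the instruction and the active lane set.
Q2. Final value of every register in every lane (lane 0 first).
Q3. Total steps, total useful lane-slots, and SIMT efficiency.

step 0: w <- (max(z, lane) % -3)     0xff
step 1: z <- (lane - min(-4, lane))  0xff
step 2: w <- 0                       0xff
step 3: eval (w < (4 + (lane // 3))) 0xff
step 4: z <- w                       0xff
step 5: z <- 2                       0xff
step 6: w <- (w + 2)                 0xff
step 7: eval (w < (4 + (lane // 3))) 0xff
step 8: z <- w                       0xff
step 9: z <- 2                       0xff
step 10: w <- (w + 2)                 0xff
step 11: eval (w < (4 + (lane // 3))) 0xff
step 12: z <- w                       0xf8
step 13: z <- 2                       0xf8
step 14: w <- (w + 2)                 0xf8
step 15: eval (w < (4 + (lane // 3))) 0xf8
step 16: w <- ((z - w) * min(w, 6))   0xff
step 17: w <- w                       0xff
step 18: z <- ((-9 * 5) % 4)          0xff
step 19: w <- ((z + 2) + z)           0xff

Answer: 20 steps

z: 3,3,3,3,3,3,3,3
w: 8,8,8,8,8,8,8,8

steps = 20; useful = 148; efficiency = 148/160 = 37/40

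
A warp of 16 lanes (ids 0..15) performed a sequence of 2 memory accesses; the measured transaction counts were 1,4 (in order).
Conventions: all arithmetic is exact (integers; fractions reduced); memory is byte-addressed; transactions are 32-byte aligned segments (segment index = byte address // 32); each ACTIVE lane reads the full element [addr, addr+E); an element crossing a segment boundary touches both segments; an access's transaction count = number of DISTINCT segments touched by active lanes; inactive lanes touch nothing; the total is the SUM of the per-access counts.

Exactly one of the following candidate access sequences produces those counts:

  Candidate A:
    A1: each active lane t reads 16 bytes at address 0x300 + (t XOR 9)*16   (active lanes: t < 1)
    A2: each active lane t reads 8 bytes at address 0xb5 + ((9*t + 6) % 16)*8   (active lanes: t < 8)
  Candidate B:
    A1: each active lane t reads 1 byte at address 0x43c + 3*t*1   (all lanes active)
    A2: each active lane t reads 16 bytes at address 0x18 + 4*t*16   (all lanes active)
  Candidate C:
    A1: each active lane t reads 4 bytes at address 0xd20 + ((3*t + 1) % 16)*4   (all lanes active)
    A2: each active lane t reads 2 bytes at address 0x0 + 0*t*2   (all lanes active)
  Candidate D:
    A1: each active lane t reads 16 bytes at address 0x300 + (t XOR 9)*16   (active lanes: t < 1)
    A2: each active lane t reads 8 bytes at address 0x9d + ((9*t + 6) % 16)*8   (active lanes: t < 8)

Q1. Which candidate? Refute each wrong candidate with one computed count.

A: A2 gives 5 transactions, not 4
B: A1 gives 3 transactions, not 1
C: A1 gives 2 transactions, not 1
D: all counts match (1,4)

Answer: D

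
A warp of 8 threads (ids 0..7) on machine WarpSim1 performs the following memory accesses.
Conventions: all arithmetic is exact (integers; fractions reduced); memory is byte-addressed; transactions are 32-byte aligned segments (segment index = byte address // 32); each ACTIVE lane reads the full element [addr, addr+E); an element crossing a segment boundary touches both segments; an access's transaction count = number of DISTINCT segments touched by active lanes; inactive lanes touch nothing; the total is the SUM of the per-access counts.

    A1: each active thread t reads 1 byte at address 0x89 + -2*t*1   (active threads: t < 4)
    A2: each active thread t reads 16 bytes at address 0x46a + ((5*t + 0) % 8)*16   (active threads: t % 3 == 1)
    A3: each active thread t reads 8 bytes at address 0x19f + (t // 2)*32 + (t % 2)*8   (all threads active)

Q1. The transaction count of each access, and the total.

A1: 1 transaction
A2: 3 transactions
A3: 5 transactions

Answer: 1,3,5; total 9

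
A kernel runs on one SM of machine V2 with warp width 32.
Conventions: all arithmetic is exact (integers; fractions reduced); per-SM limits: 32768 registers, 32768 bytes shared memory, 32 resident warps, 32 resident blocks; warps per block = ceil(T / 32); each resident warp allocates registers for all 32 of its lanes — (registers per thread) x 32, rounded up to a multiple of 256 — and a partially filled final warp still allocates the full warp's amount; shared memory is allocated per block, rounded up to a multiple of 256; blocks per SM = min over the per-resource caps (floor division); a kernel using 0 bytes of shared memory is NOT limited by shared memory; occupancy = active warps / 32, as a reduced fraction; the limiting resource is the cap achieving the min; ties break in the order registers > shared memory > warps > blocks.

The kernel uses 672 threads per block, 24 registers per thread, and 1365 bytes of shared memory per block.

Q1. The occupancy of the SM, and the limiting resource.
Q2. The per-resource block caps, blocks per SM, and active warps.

Answer: occupancy 21/32, limited by warps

registers: 2 blocks
shared memory: 21 blocks
warps: 1 block
blocks: 32 blocks

Answer: 1 block, 21 active warps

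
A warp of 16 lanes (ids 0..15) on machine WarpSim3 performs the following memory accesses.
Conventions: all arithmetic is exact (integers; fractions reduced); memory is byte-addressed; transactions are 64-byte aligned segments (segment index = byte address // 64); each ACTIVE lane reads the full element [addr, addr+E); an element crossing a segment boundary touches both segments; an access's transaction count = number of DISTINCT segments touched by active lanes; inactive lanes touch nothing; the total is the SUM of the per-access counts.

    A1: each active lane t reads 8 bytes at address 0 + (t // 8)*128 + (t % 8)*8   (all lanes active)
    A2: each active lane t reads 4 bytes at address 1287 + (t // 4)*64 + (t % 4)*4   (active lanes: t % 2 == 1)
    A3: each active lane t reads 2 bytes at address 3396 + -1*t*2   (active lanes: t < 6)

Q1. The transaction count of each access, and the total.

A1: 2 transactions
A2: 4 transactions
A3: 2 transactions

Answer: 2,4,2; total 8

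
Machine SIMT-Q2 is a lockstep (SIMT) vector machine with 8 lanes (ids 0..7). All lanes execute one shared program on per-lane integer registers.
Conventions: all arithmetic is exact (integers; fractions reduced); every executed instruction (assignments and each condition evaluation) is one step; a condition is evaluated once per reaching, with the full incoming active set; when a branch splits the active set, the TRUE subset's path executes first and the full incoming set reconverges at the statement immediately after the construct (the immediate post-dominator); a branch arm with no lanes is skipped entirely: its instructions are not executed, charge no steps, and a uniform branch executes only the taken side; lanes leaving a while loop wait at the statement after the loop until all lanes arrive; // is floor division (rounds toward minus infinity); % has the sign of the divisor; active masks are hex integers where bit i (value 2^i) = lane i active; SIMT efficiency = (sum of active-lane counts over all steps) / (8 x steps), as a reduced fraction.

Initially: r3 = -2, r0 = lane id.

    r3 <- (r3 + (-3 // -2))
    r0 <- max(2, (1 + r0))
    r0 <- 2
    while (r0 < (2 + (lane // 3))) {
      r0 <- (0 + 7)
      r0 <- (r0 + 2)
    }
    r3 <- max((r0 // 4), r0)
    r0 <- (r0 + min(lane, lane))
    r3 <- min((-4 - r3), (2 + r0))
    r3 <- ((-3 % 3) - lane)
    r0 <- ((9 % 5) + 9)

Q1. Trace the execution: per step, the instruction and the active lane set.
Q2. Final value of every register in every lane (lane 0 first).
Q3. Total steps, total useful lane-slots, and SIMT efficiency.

step 0: r3 <- (r3 + (-3 // -2))      0xff
step 1: r0 <- max(2, (1 + r0))       0xff
step 2: r0 <- 2                      0xff
step 3: eval (r0 < (2 + (lane // 3))) 0xff
step 4: r0 <- (0 + 7)                0xf8
step 5: r0 <- (r0 + 2)               0xf8
step 6: eval (r0 < (2 + (lane // 3))) 0xf8
step 7: r3 <- max((r0 // 4), r0)     0xff
step 8: r0 <- (r0 + min(lane, lane)) 0xff
step 9: r3 <- min((-4 - r3), (2 + r0)) 0xff
step 10: r3 <- ((-3 % 3) - lane)      0xff
step 11: r0 <- ((9 % 5) + 9)          0xff

Answer: 12 steps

r3: 0,-1,-2,-3,-4,-5,-6,-7
r0: 13,13,13,13,13,13,13,13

steps = 12; useful = 87; efficiency = 87/96 = 29/32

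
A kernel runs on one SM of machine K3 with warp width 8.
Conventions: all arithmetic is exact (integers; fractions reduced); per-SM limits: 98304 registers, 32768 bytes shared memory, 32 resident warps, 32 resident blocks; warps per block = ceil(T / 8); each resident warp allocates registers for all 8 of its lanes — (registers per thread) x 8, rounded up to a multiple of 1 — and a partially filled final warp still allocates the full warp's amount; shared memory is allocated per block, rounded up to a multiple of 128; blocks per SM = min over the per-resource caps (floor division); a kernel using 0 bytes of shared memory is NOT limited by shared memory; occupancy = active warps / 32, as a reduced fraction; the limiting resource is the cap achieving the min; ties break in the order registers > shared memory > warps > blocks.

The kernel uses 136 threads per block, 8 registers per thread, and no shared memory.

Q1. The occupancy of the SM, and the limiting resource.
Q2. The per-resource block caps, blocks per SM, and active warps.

Answer: occupancy 17/32, limited by warps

registers: 90 blocks
shared memory: no limit (kernel uses none)
warps: 1 block
blocks: 32 blocks

Answer: 1 block, 17 active warps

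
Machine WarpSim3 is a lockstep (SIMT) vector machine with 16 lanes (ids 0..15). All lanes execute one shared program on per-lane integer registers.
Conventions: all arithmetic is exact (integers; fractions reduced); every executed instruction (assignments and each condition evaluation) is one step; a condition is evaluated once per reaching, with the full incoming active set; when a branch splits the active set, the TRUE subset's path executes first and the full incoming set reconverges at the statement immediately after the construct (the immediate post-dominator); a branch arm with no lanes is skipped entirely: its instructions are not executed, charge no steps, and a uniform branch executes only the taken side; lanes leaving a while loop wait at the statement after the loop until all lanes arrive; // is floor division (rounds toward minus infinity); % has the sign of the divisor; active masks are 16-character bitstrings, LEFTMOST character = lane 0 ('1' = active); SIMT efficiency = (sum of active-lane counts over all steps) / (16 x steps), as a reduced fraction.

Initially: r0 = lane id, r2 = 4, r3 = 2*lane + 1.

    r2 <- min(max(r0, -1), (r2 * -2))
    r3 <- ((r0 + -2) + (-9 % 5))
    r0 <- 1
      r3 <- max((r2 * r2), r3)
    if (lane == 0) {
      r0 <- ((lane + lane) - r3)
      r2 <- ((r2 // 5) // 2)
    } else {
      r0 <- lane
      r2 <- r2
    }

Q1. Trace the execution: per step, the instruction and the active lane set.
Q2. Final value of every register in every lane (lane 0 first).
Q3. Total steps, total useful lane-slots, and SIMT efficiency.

step 0: r2 <- min(max(r0, -1), (r2 * -2)) 1111111111111111
step 1: r3 <- ((r0 + -2) + (-9 % 5)) 1111111111111111
step 2: r0 <- 1                      1111111111111111
step 3: r3 <- max((r2 * r2), r3)     1111111111111111
step 4: eval (lane == 0)             1111111111111111
step 5: r0 <- ((lane + lane) - r3)   1000000000000000
step 6: r2 <- ((r2 // 5) // 2)       1000000000000000
step 7: r0 <- lane                   0111111111111111
step 8: r2 <- r2                     0111111111111111

Answer: 9 steps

r0: -64,1,2,3,4,5,6,7,8,9,10,11,12,13,14,15
r2: -1,-8,-8,-8,-8,-8,-8,-8,-8,-8,-8,-8,-8,-8,-8,-8
r3: 64,64,64,64,64,64,64,64,64,64,64,64,64,64,64,64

steps = 9; useful = 112; efficiency = 112/144 = 7/9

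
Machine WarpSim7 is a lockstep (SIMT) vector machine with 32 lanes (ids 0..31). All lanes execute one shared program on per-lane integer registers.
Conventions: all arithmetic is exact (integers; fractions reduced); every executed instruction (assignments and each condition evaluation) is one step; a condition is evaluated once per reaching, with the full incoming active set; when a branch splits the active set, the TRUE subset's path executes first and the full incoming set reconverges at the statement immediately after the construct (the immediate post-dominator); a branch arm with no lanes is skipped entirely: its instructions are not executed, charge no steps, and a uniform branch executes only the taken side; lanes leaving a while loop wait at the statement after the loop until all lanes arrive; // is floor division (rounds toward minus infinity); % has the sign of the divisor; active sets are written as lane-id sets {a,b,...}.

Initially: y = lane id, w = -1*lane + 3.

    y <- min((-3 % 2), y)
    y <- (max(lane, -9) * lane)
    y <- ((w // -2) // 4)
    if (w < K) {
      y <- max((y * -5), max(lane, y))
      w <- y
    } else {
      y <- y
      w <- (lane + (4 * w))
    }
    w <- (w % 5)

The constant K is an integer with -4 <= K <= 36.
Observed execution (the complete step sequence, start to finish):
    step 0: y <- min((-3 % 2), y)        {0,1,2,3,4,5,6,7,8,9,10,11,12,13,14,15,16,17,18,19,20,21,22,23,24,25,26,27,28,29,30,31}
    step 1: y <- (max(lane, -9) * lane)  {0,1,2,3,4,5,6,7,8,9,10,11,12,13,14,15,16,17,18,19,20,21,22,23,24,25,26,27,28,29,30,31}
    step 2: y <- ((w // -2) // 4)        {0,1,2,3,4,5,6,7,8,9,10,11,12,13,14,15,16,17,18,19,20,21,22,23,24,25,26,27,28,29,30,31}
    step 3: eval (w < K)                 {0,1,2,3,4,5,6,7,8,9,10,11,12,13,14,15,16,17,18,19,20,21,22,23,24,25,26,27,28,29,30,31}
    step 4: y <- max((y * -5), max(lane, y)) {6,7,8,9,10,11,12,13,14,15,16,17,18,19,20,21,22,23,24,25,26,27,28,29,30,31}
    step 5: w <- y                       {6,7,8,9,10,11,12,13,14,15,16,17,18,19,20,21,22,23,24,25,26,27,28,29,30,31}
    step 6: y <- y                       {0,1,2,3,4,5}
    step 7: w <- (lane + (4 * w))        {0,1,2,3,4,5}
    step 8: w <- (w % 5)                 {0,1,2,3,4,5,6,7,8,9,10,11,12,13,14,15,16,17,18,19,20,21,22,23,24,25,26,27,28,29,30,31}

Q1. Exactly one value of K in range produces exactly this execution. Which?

Answer: K = -2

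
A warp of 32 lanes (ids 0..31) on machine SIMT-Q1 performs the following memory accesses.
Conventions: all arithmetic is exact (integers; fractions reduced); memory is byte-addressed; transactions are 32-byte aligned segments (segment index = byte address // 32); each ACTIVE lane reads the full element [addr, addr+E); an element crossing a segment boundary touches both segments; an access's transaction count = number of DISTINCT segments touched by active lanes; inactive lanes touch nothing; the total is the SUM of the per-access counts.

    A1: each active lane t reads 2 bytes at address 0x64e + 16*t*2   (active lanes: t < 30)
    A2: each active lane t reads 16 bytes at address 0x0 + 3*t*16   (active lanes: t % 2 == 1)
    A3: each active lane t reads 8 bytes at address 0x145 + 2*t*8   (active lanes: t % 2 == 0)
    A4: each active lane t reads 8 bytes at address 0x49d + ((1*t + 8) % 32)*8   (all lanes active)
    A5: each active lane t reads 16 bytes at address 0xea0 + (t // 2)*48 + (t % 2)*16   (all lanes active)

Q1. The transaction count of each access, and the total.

A1: 30 transactions
A2: 16 transactions
A3: 16 transactions
A4: 9 transactions
A5: 24 transactions

Answer: 30,16,16,9,24; total 95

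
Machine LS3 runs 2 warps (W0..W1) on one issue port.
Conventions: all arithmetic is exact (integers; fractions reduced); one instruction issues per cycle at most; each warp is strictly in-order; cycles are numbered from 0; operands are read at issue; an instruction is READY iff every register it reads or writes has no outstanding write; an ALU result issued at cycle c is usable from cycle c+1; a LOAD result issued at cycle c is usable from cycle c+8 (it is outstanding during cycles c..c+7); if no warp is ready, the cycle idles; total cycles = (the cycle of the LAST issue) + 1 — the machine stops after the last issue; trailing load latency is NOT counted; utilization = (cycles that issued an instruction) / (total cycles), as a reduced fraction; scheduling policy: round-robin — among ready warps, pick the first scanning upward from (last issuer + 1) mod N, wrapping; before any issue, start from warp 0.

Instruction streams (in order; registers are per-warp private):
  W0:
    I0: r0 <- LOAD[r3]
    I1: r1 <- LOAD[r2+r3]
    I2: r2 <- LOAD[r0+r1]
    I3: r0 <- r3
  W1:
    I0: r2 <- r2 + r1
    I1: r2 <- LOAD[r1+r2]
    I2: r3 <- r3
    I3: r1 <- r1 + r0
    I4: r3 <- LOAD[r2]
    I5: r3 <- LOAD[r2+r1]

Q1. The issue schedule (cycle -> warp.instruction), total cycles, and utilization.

cycle 0: W0.I0
cycle 1: W1.I0
cycle 2: W0.I1
cycle 3: W1.I1
cycle 4: W1.I2
cycle 5: W1.I3
cycle 6: idle
cycle 7: idle
cycle 8: idle
cycle 9: idle
cycle 10: W0.I2
cycle 11: W1.I4
cycle 12: W0.I3
cycle 13: idle
cycle 14: idle
cycle 15: idle
cycle 16: idle
cycle 17: idle
cycle 18: idle
cycle 19: W1.I5

Answer: 20 cycles, utilization 1/2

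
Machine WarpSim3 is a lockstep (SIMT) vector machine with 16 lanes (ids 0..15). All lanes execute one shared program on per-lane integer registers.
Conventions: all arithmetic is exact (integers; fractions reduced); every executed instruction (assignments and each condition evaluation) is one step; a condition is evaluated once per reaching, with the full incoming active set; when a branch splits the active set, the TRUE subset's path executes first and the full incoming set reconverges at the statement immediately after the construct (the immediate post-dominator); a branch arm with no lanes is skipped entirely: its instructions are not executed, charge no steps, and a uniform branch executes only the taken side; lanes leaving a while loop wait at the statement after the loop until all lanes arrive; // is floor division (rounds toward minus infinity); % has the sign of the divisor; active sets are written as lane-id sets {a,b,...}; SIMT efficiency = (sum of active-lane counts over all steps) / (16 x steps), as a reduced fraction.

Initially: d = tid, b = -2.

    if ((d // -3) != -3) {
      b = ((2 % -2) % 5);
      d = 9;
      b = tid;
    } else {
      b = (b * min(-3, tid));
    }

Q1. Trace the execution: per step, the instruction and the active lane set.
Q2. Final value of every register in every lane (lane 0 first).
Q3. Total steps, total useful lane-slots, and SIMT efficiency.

step 0: eval ((d // -3) != -3)       {0,1,2,3,4,5,6,7,8,9,10,11,12,13,14,15}
step 1: b <- ((2 % -2) % 5)          {0,1,2,3,4,5,6,10,11,12,13,14,15}
step 2: d <- 9                       {0,1,2,3,4,5,6,10,11,12,13,14,15}
step 3: b <- tid                     {0,1,2,3,4,5,6,10,11,12,13,14,15}
step 4: b <- (b * min(-3, tid))      {7,8,9}

Answer: 5 steps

d: 9,9,9,9,9,9,9,7,8,9,9,9,9,9,9,9
b: 0,1,2,3,4,5,6,6,6,6,10,11,12,13,14,15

steps = 5; useful = 58; efficiency = 58/80 = 29/40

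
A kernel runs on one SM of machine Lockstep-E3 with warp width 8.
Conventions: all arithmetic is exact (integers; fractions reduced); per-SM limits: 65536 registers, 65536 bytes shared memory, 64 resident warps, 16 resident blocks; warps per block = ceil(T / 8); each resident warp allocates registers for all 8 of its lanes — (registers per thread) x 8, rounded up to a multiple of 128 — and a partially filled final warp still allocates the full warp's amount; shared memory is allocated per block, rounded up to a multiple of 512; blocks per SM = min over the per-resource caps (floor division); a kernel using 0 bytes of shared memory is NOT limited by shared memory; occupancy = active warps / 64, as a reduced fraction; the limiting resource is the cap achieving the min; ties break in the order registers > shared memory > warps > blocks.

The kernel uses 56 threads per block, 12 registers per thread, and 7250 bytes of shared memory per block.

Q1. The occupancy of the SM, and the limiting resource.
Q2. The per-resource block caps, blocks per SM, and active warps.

Answer: occupancy 7/8, limited by shared memory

registers: 73 blocks
shared memory: 8 blocks
warps: 9 blocks
blocks: 16 blocks

Answer: 8 blocks, 56 active warps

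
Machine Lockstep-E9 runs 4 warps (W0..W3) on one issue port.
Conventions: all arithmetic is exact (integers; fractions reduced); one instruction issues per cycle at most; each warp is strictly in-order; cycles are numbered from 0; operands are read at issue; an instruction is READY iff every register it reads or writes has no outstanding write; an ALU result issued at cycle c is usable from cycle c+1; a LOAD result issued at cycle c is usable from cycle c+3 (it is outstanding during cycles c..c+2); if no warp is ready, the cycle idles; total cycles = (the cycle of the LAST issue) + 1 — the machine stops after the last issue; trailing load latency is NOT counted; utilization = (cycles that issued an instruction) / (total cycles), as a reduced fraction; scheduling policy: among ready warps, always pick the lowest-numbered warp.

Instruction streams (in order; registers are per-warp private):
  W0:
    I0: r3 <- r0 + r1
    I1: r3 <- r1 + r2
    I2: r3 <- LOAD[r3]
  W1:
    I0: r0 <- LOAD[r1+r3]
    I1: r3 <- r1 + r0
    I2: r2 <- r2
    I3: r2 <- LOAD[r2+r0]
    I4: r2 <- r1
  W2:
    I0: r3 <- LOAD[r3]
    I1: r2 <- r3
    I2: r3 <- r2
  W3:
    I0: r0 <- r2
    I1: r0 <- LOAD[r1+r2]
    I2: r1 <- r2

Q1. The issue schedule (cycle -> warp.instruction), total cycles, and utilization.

cycle 0: W0.I0
cycle 1: W0.I1
cycle 2: W0.I2
cycle 3: W1.I0
cycle 4: W2.I0
cycle 5: W3.I0
cycle 6: W1.I1
cycle 7: W1.I2
cycle 8: W1.I3
cycle 9: W2.I1
cycle 10: W2.I2
cycle 11: W1.I4
cycle 12: W3.I1
cycle 13: W3.I2

Answer: 14 cycles, utilization 1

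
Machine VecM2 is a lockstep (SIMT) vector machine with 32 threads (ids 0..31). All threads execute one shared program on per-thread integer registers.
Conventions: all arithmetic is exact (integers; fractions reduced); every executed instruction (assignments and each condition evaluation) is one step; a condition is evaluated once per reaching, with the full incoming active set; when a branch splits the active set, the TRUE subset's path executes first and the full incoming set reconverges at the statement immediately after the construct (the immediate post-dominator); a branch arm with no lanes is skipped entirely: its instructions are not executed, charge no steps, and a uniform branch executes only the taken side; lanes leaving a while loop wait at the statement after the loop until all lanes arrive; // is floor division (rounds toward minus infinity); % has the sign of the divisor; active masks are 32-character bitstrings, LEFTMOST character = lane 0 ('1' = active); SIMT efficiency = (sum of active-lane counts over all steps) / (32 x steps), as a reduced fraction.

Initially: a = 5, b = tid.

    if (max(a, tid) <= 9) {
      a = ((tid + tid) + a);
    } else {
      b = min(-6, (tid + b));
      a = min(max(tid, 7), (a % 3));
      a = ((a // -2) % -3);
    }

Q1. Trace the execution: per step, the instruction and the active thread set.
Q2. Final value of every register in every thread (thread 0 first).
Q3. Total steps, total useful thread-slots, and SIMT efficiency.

step 0: eval (max(a, tid) <= 9)      11111111111111111111111111111111
step 1: a <- ((tid + tid) + a)       11111111110000000000000000000000
step 2: b <- min(-6, (tid + b))      00000000001111111111111111111111
step 3: a <- min(max(tid, 7), (a % 3)) 00000000001111111111111111111111
step 4: a <- ((a // -2) % -3)        00000000001111111111111111111111

Answer: 5 steps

a: 5,7,9,11,13,15,17,19,21,23,-1,-1,-1,-1,-1,-1,-1,-1,-1,-1,-1,-1,-1,-1,-1,-1,-1,-1,-1,-1,-1,-1
b: 0,1,2,3,4,5,6,7,8,9,-6,-6,-6,-6,-6,-6,-6,-6,-6,-6,-6,-6,-6,-6,-6,-6,-6,-6,-6,-6,-6,-6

steps = 5; useful = 108; efficiency = 108/160 = 27/40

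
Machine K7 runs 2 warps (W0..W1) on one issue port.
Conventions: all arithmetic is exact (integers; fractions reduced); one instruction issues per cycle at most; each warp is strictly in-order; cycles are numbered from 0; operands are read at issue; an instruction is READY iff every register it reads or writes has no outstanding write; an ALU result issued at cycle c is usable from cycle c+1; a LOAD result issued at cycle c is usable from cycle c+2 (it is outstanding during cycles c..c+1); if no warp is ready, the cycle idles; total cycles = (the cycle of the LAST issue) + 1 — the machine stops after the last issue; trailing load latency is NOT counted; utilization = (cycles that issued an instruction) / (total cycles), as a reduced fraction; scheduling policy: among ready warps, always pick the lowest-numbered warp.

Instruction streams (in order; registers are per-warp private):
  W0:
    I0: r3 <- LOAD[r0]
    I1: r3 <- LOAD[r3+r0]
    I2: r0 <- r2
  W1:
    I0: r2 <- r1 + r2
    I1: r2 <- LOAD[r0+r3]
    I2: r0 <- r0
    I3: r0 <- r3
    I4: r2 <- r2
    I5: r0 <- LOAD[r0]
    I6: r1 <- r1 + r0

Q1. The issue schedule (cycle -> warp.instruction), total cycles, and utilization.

cycle 0: W0.I0
cycle 1: W1.I0
cycle 2: W0.I1
cycle 3: W0.I2
cycle 4: W1.I1
cycle 5: W1.I2
cycle 6: W1.I3
cycle 7: W1.I4
cycle 8: W1.I5
cycle 9: idle
cycle 10: W1.I6

Answer: 11 cycles, utilization 10/11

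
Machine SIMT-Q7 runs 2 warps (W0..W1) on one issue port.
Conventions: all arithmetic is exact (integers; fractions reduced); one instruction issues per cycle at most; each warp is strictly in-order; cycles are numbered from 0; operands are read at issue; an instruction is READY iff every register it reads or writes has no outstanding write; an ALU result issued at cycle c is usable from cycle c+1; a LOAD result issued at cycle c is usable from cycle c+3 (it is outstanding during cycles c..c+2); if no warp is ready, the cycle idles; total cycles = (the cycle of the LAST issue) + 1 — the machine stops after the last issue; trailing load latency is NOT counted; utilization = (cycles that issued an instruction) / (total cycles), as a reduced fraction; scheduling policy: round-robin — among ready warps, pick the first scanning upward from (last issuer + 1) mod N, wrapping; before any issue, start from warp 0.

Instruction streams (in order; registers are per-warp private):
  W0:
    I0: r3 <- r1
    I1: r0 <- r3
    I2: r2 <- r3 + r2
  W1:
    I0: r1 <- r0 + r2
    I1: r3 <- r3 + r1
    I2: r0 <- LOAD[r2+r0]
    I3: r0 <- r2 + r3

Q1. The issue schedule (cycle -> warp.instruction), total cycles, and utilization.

cycle 0: W0.I0
cycle 1: W1.I0
cycle 2: W0.I1
cycle 3: W1.I1
cycle 4: W0.I2
cycle 5: W1.I2
cycle 6: idle
cycle 7: idle
cycle 8: W1.I3

Answer: 9 cycles, utilization 7/9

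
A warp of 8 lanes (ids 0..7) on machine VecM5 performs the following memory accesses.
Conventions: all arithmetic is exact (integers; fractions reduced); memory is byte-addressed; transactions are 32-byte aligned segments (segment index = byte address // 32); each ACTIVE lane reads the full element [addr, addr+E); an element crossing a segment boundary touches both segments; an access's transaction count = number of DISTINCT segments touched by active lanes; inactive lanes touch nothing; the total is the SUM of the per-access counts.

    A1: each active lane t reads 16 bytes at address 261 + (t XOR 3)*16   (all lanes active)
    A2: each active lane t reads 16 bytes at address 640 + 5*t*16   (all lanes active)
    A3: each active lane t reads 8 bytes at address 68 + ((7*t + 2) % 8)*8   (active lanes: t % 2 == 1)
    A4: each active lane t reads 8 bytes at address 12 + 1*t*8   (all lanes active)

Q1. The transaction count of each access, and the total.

A1: 5 transactions
A2: 8 transactions
A3: 3 transactions
A4: 3 transactions

Answer: 5,8,3,3; total 19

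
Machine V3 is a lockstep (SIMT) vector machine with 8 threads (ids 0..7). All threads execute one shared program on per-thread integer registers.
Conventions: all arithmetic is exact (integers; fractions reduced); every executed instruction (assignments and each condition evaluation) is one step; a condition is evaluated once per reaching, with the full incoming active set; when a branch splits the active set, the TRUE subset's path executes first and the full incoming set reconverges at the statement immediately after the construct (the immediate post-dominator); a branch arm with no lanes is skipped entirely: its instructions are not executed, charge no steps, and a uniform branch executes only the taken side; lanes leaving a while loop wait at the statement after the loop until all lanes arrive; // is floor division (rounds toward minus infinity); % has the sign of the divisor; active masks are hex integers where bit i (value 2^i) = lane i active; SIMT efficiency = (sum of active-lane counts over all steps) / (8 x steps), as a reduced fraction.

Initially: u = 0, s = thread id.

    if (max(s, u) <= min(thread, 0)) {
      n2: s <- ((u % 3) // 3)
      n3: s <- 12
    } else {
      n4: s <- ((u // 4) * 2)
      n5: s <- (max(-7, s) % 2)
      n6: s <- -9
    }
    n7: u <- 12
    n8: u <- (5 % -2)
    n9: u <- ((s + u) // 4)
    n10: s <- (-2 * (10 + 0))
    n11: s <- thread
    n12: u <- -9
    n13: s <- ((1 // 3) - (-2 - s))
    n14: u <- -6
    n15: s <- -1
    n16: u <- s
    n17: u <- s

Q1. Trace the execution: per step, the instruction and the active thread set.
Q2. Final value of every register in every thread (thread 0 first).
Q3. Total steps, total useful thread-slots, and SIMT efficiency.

step 0: eval (max(s, u) <= min(thread, 0)) 0xff
step 1: s <- ((u % 3) // 3)          0x01
step 2: s <- 12                      0x01
step 3: s <- ((u // 4) * 2)          0xfe
step 4: s <- (max(-7, s) % 2)        0xfe
step 5: s <- -9                      0xfe
step 6: u <- 12                      0xff
step 7: u <- (5 % -2)                0xff
step 8: u <- ((s + u) // 4)          0xff
step 9: s <- (-2 * (10 + 0))         0xff
step 10: s <- thread                  0xff
step 11: u <- -9                      0xff
step 12: s <- ((1 // 3) - (-2 - s))   0xff
step 13: u <- -6                      0xff
step 14: s <- -1                      0xff
step 15: u <- s                       0xff
step 16: u <- s                       0xff

Answer: 17 steps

u: -1,-1,-1,-1,-1,-1,-1,-1
s: -1,-1,-1,-1,-1,-1,-1,-1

steps = 17; useful = 119; efficiency = 119/136 = 7/8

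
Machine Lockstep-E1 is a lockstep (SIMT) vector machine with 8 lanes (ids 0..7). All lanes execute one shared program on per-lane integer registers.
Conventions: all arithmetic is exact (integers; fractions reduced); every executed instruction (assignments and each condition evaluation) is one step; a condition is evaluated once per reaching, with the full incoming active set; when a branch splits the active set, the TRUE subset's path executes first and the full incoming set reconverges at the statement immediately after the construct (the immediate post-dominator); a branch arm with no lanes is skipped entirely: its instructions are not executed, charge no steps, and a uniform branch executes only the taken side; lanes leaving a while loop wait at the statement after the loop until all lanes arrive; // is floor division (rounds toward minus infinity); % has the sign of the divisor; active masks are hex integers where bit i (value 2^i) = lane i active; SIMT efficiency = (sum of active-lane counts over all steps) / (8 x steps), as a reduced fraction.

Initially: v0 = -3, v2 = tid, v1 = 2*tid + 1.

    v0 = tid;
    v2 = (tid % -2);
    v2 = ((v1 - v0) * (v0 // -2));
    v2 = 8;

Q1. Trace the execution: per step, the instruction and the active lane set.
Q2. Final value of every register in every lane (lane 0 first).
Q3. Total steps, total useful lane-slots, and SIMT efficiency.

step 0: v0 <- tid                    0xff
step 1: v2 <- (tid % -2)             0xff
step 2: v2 <- ((v1 - v0) * (v0 // -2)) 0xff
step 3: v2 <- 8                      0xff

Answer: 4 steps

v0: 0,1,2,3,4,5,6,7
v2: 8,8,8,8,8,8,8,8
v1: 1,3,5,7,9,11,13,15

steps = 4; useful = 32; efficiency = 32/32 = 1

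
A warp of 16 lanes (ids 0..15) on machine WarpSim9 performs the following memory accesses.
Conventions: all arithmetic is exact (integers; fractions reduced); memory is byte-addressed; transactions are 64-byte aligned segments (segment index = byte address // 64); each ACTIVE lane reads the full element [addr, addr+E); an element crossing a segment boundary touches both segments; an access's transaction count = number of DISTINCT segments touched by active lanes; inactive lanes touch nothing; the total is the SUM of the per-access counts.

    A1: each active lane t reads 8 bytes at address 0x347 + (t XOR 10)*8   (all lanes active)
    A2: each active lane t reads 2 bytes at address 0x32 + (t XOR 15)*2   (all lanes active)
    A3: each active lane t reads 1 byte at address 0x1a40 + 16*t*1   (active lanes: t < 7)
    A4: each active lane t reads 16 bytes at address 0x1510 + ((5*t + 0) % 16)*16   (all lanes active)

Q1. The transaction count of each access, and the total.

A1: 3 transactions
A2: 2 transactions
A3: 2 transactions
A4: 5 transactions

Answer: 3,2,2,5; total 12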